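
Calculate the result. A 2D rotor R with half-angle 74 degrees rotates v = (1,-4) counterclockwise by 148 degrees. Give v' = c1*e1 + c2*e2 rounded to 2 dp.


Rotor R = cos(74deg) - sin(74deg)*e12
Rotation angle theta = 2 * 74 = 148 degrees
v' = R*v*~R rotates v by theta.
cos(148deg) = -0.8480, sin(148deg) = 0.5299
v'_1 = 1*cos(148deg) - (-4)*sin(148deg)
= 1*(-0.8480) - (-4)*0.5299
= 1.27
v'_2 = 1*sin(148deg) + (-4)*cos(148deg)
= 1*0.5299 + (-4)*(-0.8480)
= 3.92
v' = 1.27*e1 + 3.92*e2


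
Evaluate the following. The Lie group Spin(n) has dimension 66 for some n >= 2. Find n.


dim Spin(n) = dim so(n) = n(n-1)/2.
Solve n(n-1)/2 = 66, i.e. n^2 - n - 132 = 0.
Discriminant = 1 + 8*66 = 529
n = (1 + sqrt(529))/2 = (1 + 23)/2 = 12


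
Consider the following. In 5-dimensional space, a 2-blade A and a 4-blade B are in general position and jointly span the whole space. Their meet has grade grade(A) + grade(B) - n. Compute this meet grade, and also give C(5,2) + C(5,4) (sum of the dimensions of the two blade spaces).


Meet grade = grade(A) + grade(B) - n
= 2 + 4 - 5 = 1
C(5,2) = 10
C(5,4) = 5
dim_A + dim_B = 10 + 5 = 15


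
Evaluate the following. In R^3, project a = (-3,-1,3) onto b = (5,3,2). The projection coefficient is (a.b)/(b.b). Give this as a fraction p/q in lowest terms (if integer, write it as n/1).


Projection coefficient = (a . b) / (b . b)
a . b = (-3)*5 + (-1)*3 + 3*2
= -15 + (-3) + 6 = -12
b . b = 5^2 + 3^2 + 2^2
= 25 + 9 + 4 = 38
Coefficient = -12/38
In lowest terms: -6/19


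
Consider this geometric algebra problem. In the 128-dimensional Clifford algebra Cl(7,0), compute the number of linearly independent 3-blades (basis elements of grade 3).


Number of grade-k basis blades in Cl(p,q) with n = p + q is C(n, k).
n = 7 + 0 = 7
C(7, 3) = 7! / (3! * 4!)
= 5040 / (6 * 24)
= 35


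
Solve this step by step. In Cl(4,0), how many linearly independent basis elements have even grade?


Even subalgebra dimension = 2^(n-1)
n = 4 + 0 = 4
2^(4 - 1) = 2^3 = 8
Verification: sum of C(4,k) for even k = 1 + 6 + 1 = 8
Result = 8


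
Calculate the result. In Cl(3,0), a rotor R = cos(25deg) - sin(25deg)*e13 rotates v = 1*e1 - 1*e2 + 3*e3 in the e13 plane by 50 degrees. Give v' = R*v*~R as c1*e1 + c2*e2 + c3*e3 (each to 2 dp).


Rotor R = cos(25deg) - sin(25deg)*e13
Rotation angle theta = 2 * 25 = 50 degrees in the e13 plane (e1 -> e3).
The component perpendicular to the plane (e2) is invariant: v'_2 = v2 = -1.00
cos(50deg) = 0.6428, sin(50deg) = 0.7660
v'_1 = v1*cos(theta) - v3*sin(theta) = 1*0.6428 - 3*0.7660 = -1.66
v'_3 = v1*sin(theta) + v3*cos(theta) = 1*0.7660 + 3*0.6428 = 2.69
v' = -1.66*e1 - 1.00*e2 + 2.69*e3


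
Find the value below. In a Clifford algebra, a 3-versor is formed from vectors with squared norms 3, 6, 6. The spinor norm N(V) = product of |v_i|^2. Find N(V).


Spinor norm N(V) = |v1|^2 * |v2|^2 * ... * |v3|^2
= 3 * 6 * 6
Running product: 3, 18, 108
N(V) = 108


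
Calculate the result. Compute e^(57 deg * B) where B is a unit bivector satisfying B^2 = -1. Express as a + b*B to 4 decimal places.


For a unit bivector B with B^2 = -1, the exponential series gives
e^(theta*B) = cos(theta) + sin(theta)*B (the GA analogue of Euler's formula).
theta = 57 degrees = 0.994838 rad
cos(57 deg) = 0.5446
sin(57 deg) = 0.8387
exp(theta*B) = 0.5446 + 0.8387*B


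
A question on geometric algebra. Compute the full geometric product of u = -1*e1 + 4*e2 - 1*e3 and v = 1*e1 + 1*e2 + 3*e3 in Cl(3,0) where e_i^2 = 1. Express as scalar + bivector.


In Cl(3,0): e_i^2 = 1, e_ie_j = -e_je_i for i != j.
Scalar part = u . v = (-1)*1 + 4*1 + (-1)*3
= -1 + 4 + (-3) = 0
e12 coeff = (-1)*1 - 4*1 = -1 - 4 = -5
e13 coeff = (-1)*3 - (-1)*1 = -3 - (-1) = -2
e23 coeff = 4*3 - (-1)*1 = 12 - (-1) = 13
uv = 0 - 5*e12 - 2*e13 + 13*e23


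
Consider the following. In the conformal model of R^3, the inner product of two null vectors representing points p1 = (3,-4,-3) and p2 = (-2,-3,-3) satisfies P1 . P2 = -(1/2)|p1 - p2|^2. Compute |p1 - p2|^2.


p1 - p2 = (5, -1, 0)
|p1 - p2|^2 = 5^2 + (-1)^2 + 0^2
= 25 + 1 + 0
= 26


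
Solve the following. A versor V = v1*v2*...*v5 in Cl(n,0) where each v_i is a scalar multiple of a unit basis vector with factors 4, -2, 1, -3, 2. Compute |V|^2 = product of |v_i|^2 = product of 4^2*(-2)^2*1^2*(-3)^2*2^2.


Each vector v_i has |v_i|^2 = s_i^2
Squared scales: 4^2 = 16, (-2)^2 = 4, 1^2 = 1, (-3)^2 = 9, 2^2 = 4
|V|^2 = 16 * 4 * 1 * 9 * 4
= 2304


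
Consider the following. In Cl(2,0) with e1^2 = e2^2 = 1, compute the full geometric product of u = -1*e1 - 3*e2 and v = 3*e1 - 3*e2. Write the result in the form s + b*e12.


Expand: (-1*e1 - 3*e2)(3*e1 - 3*e2)
= (-1)*3*e1e1 + (-1)*(-3)*e1e2 + (-3)*3*e2e1 + (-3)*(-3)*e2e2
Using e1^2 = e2^2 = 1, e2e1 = -e1e2:
Scalar part s = (-1)*3 + (-3)*(-3) = -3 + 9 = 6
Bivector part b = (-1)*(-3) - (-3)*3 = 3 - (-9) = 12
uv = 6 + 12*e12


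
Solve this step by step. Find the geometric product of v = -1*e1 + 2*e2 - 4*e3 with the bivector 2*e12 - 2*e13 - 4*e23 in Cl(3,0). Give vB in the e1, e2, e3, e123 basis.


vB has grade-1 (vector) and grade-3 (trivector) parts: vB = (v _| B) + (v ^ B).
Vector part <vB>_1:
  e1: -v2*b12 - v3*b13 = -(2)*(2) - (-4)*(-2) = -12
  e2: v1*b12 - v3*b23 = (-1)*(2) - (-4)*(-4) = -18
  e3: v1*b13 + v2*b23 = (-1)*(-2) + (2)*(-4) = -6
Trivector part <vB>_3:
  e123: v1*b23 - v2*b13 + v3*b12 = (-1)*(-4) - (2)*(-2) + (-4)*(2) = 0
vB = -12*e1 - 18*e2 - 6*e3 + 0*e123


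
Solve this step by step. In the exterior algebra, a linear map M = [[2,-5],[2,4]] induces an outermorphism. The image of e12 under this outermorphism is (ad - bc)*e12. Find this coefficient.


The outermorphism of a linear map f sends e1^e2 to f(e1)^f(e2).
f(e1) = 2*e1 + 2*e2
f(e2) = -5*e1 + 4*e2
f(e1) ^ f(e2) = (2*e1 + 2*e2) ^ (-5*e1 + 4*e2)
= 2*4*e12 + 2*(-5)*e21
= (8 - (-10))*e12
= 18*e12
Coefficient = 18


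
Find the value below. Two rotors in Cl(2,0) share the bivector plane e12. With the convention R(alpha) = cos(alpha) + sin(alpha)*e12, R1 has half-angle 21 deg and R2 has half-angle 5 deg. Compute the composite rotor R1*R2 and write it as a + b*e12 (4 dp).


Same-plane rotors commute and their half-angles add:
R1*R2 = cos(a1 + a2) + sin(a1 + a2)*e12.
a1 + a2 = 21 + 5 = 26 deg
cos(26 deg) = 0.8988
sin(26 deg) = 0.4384
R1*R2 = 0.8988 + 0.4384*e12


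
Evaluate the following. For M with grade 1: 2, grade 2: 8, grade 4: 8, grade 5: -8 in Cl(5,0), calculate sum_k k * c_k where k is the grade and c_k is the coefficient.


Grade-weighted sum = sum of grade_k * coefficient_k
1*2 = 2
2*8 = 16
4*8 = 32
5*(-8) = -40
Total = 2 + 16 + 32 + (-40) = 10


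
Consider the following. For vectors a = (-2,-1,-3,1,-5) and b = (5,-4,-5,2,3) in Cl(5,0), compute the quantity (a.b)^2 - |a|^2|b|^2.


a . b = (-2)*5 + (-1)*(-4) + (-3)*(-5) + 1*2 + (-5)*3
= -10 + 4 + 15 + 2 + (-15) = -4
|a|^2 = (-2)^2 + (-1)^2 + (-3)^2 + 1^2 + (-5)^2 = 40
|b|^2 = 5^2 + (-4)^2 + (-5)^2 + 2^2 + 3^2 = 79
(a.b)^2 = (-4)^2 = 16
|a|^2 * |b|^2 = 40 * 79 = 3160
Result = 16 - 3160 = -3144


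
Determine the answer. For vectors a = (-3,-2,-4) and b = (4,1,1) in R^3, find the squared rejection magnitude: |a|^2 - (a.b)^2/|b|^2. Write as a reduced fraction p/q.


|a|^2 = (-3)^2 + (-2)^2 + (-4)^2 = 29
|b|^2 = 4^2 + 1^2 + 1^2 = 18
a . b = (-3)*4 + (-2)*1 + (-4)*1 = -18
(a.b)^2 = (-18)^2 = 324
|rej|^2 = 29 - 324/18
= (522 - 324)/18
= 198/18
In lowest terms: 11/1


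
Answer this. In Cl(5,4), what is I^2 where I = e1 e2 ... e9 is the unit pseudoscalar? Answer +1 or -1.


The pseudoscalar I = e1...e_n (product of all n generators) of Cl(p,q) satisfies I^2 = (-1)^(q + n(n-1)/2).
p = 5, q = 4, n = p + q = 9
n(n-1)/2 = 9 * 8 / 2 = 36
Exponent = q + n(n-1)/2 = 4 + 36 = 40
I^2 = (-1)^40 = +1


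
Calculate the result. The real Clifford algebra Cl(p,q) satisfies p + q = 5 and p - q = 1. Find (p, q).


We need p + q = 5 and p - q = 1.
Adding: 2p = 5 + 1 = 6, so p = 3.
Then q = 5 - 3 = 2.
(p, q) = (3, 2)


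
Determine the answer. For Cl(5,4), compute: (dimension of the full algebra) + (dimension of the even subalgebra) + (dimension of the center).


n = 5 + 4 = 9
Total dim = 2^9 = 512
Even subalgebra dim = 2^8 = 256
n is odd, so center dim = 2
Sum = 512 + 256 + 2 = 770


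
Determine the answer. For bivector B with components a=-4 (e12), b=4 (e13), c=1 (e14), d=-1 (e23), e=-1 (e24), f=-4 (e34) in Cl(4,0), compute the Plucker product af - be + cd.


Plucker relation: af - be + cd
a*f = (-4)*(-4) = 16
b*e = 4*(-1) = -4
c*d = 1*(-1) = -1
af - be + cd = 16 - (-4) + (-1)
= 19


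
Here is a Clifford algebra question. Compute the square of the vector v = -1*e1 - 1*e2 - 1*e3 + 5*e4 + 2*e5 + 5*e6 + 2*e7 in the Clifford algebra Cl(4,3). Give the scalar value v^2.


v^2 = sum of c_i^2 * e_i^2
Positive signature terms (e_i^2 = +1): (-1)^2 + (-1)^2 + (-1)^2 + 5^2 = 28
Negative signature terms (e_j^2 = -1): 2^2 + 5^2 + 2^2 = 33
v^2 = 28 - 33 = -5


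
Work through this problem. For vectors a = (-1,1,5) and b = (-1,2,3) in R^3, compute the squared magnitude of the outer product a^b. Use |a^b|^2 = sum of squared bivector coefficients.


a wedge b = (a1*b2 - a2*b1)*e12 + (a1*b3 - a3*b1)*e13 + (a2*b3 - a3*b2)*e23
e12 coeff: (-1)*2 - 1*(-1) = -2 - (-1) = -1
e13 coeff: (-1)*3 - 5*(-1) = -3 - (-5) = 2
e23 coeff: 1*3 - 5*2 = 3 - 10 = -7
|a wedge b|^2 = (-1)^2 + 2^2 + (-7)^2
= 1 + 4 + 49
= 54


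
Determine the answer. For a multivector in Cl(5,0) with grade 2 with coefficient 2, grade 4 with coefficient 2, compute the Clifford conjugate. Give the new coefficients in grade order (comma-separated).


Clifford conjugate sign for grade k: (-1)^(k(k+1)/2)
Grade 2: (-1)^(2*3/2) = (-1)^3 = -1, coeff 2 -> -2
Grade 4: (-1)^(4*5/2) = (-1)^10 = 1, coeff 2 -> 2
Conjugated coefficients: -2, 2


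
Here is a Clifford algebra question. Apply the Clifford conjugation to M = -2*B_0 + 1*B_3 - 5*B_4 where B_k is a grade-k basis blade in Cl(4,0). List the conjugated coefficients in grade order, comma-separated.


Clifford conjugate sign for grade k: (-1)^(k(k+1)/2)
Grade 0: (-1)^(0*1/2) = (-1)^0 = 1, coeff -2 -> -2
Grade 3: (-1)^(3*4/2) = (-1)^6 = 1, coeff 1 -> 1
Grade 4: (-1)^(4*5/2) = (-1)^10 = 1, coeff -5 -> -5
Conjugated coefficients: -2, 1, -5


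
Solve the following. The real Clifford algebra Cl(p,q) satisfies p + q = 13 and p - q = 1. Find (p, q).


We need p + q = 13 and p - q = 1.
Adding: 2p = 13 + 1 = 14, so p = 7.
Then q = 13 - 7 = 6.
(p, q) = (7, 6)


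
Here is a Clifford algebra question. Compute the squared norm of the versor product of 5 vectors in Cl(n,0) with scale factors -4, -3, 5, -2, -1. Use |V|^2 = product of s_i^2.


Each vector v_i has |v_i|^2 = s_i^2
Squared scales: (-4)^2 = 16, (-3)^2 = 9, 5^2 = 25, (-2)^2 = 4, (-1)^2 = 1
|V|^2 = 16 * 9 * 25 * 4 * 1
= 14400


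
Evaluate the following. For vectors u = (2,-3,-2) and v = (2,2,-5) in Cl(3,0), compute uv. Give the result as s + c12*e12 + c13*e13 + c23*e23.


In Cl(3,0): e_i^2 = 1, e_ie_j = -e_je_i for i != j.
Scalar part = u . v = 2*2 + (-3)*2 + (-2)*(-5)
= 4 + (-6) + 10 = 8
e12 coeff = 2*2 - (-3)*2 = 4 - (-6) = 10
e13 coeff = 2*(-5) - (-2)*2 = -10 - (-4) = -6
e23 coeff = (-3)*(-5) - (-2)*2 = 15 - (-4) = 19
uv = 8 + 10*e12 - 6*e13 + 19*e23


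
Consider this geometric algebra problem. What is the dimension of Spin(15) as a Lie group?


Spin(n) double-covers SO(n); both have Lie algebra so(n) of dimension n(n-1)/2.
n = 15
n(n-1) = 15 * 14 = 210
dim Spin(15) = 210/2 = 105


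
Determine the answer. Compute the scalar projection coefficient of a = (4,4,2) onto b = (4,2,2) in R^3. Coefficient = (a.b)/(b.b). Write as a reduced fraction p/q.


Projection coefficient = (a . b) / (b . b)
a . b = 4*4 + 4*2 + 2*2
= 16 + 8 + 4 = 28
b . b = 4^2 + 2^2 + 2^2
= 16 + 4 + 4 = 24
Coefficient = 28/24
In lowest terms: 7/6


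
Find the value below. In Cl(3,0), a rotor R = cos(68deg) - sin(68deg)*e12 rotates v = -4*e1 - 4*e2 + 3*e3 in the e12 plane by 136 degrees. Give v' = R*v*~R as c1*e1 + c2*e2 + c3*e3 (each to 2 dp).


Rotor R = cos(68deg) - sin(68deg)*e12
Rotation angle theta = 2 * 68 = 136 degrees in the e12 plane (e1 -> e2).
The component perpendicular to the plane (e3) is invariant: v'_3 = v3 = 3.00
cos(136deg) = -0.7193, sin(136deg) = 0.6947
v'_1 = v1*cos(theta) - v2*sin(theta) = -4*(-0.7193) - (-4)*0.6947 = 5.66
v'_2 = v1*sin(theta) + v2*cos(theta) = -4*0.6947 + (-4)*(-0.7193) = 0.10
v' = 5.66*e1 + 0.10*e2 + 3.00*e3


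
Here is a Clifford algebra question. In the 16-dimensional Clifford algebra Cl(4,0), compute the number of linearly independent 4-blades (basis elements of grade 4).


Number of grade-k basis blades in Cl(p,q) with n = p + q is C(n, k).
n = 4 + 0 = 4
C(4, 4) = 4! / (4! * 0!)
= 24 / (24 * 1)
= 1


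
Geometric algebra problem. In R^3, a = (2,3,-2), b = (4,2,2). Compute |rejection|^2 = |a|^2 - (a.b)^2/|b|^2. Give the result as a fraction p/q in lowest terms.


|a|^2 = 2^2 + 3^2 + (-2)^2 = 17
|b|^2 = 4^2 + 2^2 + 2^2 = 24
a . b = 2*4 + 3*2 + (-2)*2 = 10
(a.b)^2 = 10^2 = 100
|rej|^2 = 17 - 100/24
= (408 - 100)/24
= 308/24
In lowest terms: 77/6


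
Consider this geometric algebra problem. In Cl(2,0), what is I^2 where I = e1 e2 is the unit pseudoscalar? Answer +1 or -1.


The pseudoscalar I = e1...e_n (product of all n generators) of Cl(p,q) satisfies I^2 = (-1)^(q + n(n-1)/2).
p = 2, q = 0, n = p + q = 2
n(n-1)/2 = 2 * 1 / 2 = 1
Exponent = q + n(n-1)/2 = 0 + 1 = 1
I^2 = (-1)^1 = -1


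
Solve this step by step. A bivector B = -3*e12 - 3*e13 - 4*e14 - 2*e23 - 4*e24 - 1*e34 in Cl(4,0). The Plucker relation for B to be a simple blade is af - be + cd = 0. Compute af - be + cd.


Plucker relation: af - be + cd
a*f = (-3)*(-1) = 3
b*e = (-3)*(-4) = 12
c*d = (-4)*(-2) = 8
af - be + cd = 3 - 12 + 8
= -1


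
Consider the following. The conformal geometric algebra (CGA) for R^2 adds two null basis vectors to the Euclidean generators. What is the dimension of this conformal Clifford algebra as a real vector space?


The conformal model of R^2 uses Cl(3,1): the 2 Euclidean generators plus two extra orthogonal generators e+ (e+^2 = +1) and e- (e-^2 = -1), from which the null vectors e0, einf are built.
Number of generators m = 2 + 2 = 4.
dim Cl(p,q) = 2^m = 2^4 = 16


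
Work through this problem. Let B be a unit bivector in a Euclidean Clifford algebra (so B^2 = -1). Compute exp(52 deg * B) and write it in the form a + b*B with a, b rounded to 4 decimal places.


For a unit bivector B with B^2 = -1, the exponential series gives
e^(theta*B) = cos(theta) + sin(theta)*B (the GA analogue of Euler's formula).
theta = 52 degrees = 0.907571 rad
cos(52 deg) = 0.6157
sin(52 deg) = 0.7880
exp(theta*B) = 0.6157 + 0.7880*B


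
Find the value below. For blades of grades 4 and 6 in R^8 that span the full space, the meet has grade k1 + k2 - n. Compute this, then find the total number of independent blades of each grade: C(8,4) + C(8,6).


Meet grade = grade(A) + grade(B) - n
= 4 + 6 - 8 = 2
C(8,4) = 70
C(8,6) = 28
dim_A + dim_B = 70 + 28 = 98


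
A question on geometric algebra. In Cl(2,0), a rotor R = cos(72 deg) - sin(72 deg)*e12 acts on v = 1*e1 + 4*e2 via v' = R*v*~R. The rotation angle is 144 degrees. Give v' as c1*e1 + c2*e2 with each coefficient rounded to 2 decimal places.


Rotor R = cos(72deg) - sin(72deg)*e12
Rotation angle theta = 2 * 72 = 144 degrees
v' = R*v*~R rotates v by theta.
cos(144deg) = -0.8090, sin(144deg) = 0.5878
v'_1 = 1*cos(144deg) - 4*sin(144deg)
= 1*(-0.8090) - 4*0.5878
= -3.16
v'_2 = 1*sin(144deg) + 4*cos(144deg)
= 1*0.5878 + 4*(-0.8090)
= -2.65
v' = -3.16*e1 - 2.65*e2


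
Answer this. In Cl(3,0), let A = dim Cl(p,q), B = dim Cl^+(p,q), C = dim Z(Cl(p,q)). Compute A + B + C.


n = 3 + 0 = 3
Total dim = 2^3 = 8
Even subalgebra dim = 2^2 = 4
n is odd, so center dim = 2
Sum = 8 + 4 + 2 = 14


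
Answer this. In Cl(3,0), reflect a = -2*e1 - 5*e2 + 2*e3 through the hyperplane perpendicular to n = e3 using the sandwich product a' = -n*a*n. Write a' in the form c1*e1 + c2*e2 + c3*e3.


Reflection formula: a' = -n*a*n, with n = e3 (unit vector, n^2 = 1).
For reflection through hyperplane perp to e3:
The component along e3 flips sign, others stay.
a = (-2, -5, 2)
a' = (-2, -5, -2)
a' = -2*e1 - 5*e2 - 2*e3


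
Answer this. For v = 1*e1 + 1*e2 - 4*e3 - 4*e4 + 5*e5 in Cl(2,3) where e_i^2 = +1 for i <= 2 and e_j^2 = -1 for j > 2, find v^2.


v^2 = sum of c_i^2 * e_i^2
Positive signature terms (e_i^2 = +1): 1^2 + 1^2 = 2
Negative signature terms (e_j^2 = -1): (-4)^2 + (-4)^2 + 5^2 = 57
v^2 = 2 - 57 = -55


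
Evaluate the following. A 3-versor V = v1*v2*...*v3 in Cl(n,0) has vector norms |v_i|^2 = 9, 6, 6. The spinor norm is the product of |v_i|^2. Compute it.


Spinor norm N(V) = |v1|^2 * |v2|^2 * ... * |v3|^2
= 9 * 6 * 6
Running product: 9, 54, 324
N(V) = 324


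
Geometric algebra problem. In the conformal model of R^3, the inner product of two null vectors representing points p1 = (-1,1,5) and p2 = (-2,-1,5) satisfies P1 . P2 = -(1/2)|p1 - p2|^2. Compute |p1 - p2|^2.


p1 - p2 = (1, 2, 0)
|p1 - p2|^2 = 1^2 + 2^2 + 0^2
= 1 + 4 + 0
= 5


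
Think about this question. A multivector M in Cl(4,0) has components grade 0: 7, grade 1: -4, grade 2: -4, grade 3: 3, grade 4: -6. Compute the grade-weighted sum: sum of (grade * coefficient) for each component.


Grade-weighted sum = sum of grade_k * coefficient_k
0*7 = 0
1*(-4) = -4
2*(-4) = -8
3*3 = 9
4*(-6) = -24
Total = 0 + (-4) + (-8) + 9 + (-24) = -27


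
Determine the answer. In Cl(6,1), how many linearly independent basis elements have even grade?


Even subalgebra dimension = 2^(n-1)
n = 6 + 1 = 7
2^(7 - 1) = 2^6 = 64
Verification: sum of C(7,k) for even k = 1 + 21 + 35 + 7 = 64
Result = 64


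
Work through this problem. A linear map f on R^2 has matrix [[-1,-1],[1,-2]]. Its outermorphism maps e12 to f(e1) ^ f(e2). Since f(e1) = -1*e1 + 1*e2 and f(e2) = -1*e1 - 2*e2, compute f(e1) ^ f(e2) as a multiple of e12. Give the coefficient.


The outermorphism of a linear map f sends e1^e2 to f(e1)^f(e2).
f(e1) = -1*e1 + 1*e2
f(e2) = -1*e1 - 2*e2
f(e1) ^ f(e2) = (-1*e1 + 1*e2) ^ (-1*e1 - 2*e2)
= (-1)*(-2)*e12 + 1*(-1)*e21
= (2 - (-1))*e12
= 3*e12
Coefficient = 3


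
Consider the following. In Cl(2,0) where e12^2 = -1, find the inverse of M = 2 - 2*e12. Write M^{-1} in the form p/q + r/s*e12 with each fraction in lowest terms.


M = 2 - 2*e12, where e12^2 = -1.
Since M commutes with its reverse ~M = a - b*e12, M * ~M = a^2 - b^2*e12^2 = a^2 + b^2.
So M^{-1} = ~M / (a^2 + b^2) = (a - b*e12)/(a^2 + b^2).
a^2 + b^2 = 4 + 4 = 8
Scalar part = 2/8 = 1/4
Bivector coeff = 2/8 = 1/4
M^{-1} = 1/4 + 1/4*e12


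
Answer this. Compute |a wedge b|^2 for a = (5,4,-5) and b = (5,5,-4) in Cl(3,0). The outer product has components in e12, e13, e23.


a wedge b = (a1*b2 - a2*b1)*e12 + (a1*b3 - a3*b1)*e13 + (a2*b3 - a3*b2)*e23
e12 coeff: 5*5 - 4*5 = 25 - 20 = 5
e13 coeff: 5*(-4) - (-5)*5 = -20 - (-25) = 5
e23 coeff: 4*(-4) - (-5)*5 = -16 - (-25) = 9
|a wedge b|^2 = 5^2 + 5^2 + 9^2
= 25 + 25 + 81
= 131


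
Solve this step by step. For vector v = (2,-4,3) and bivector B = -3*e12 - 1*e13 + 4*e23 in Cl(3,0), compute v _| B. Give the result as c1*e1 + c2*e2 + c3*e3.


Left contraction v _| B = <vB>_1 (grade-1 part of the geometric product vB).
Using e1_|e12 = e2, e2_|e12 = -e1, e1_|e13 = e3, e3_|e13 = -e1, e2_|e23 = e3, e3_|e23 = -e2:
e1 coeff: -v2*b12 - v3*b13 = -(-4)*(-3) - (3)*(-1) = -9
e2 coeff: v1*b12 - v3*b23 = (2)*(-3) - (3)*(4) = -18
e3 coeff: v1*b13 + v2*b23 = (2)*(-1) + (-4)*(4) = -18
v _| B = -9*e1 - 18*e2 - 18*e3


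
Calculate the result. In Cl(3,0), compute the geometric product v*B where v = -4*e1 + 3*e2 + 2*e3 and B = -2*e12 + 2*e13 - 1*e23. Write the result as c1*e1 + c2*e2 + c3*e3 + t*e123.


vB has grade-1 (vector) and grade-3 (trivector) parts: vB = (v _| B) + (v ^ B).
Vector part <vB>_1:
  e1: -v2*b12 - v3*b13 = -(3)*(-2) - (2)*(2) = 2
  e2: v1*b12 - v3*b23 = (-4)*(-2) - (2)*(-1) = 10
  e3: v1*b13 + v2*b23 = (-4)*(2) + (3)*(-1) = -11
Trivector part <vB>_3:
  e123: v1*b23 - v2*b13 + v3*b12 = (-4)*(-1) - (3)*(2) + (2)*(-2) = -6
vB = 2*e1 + 10*e2 - 11*e3 - 6*e123


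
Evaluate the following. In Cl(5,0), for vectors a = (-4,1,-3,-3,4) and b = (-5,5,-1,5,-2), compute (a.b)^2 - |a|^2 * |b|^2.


a . b = (-4)*(-5) + 1*5 + (-3)*(-1) + (-3)*5 + 4*(-2)
= 20 + 5 + 3 + (-15) + (-8) = 5
|a|^2 = (-4)^2 + 1^2 + (-3)^2 + (-3)^2 + 4^2 = 51
|b|^2 = (-5)^2 + 5^2 + (-1)^2 + 5^2 + (-2)^2 = 80
(a.b)^2 = 5^2 = 25
|a|^2 * |b|^2 = 51 * 80 = 4080
Result = 25 - 4080 = -4055


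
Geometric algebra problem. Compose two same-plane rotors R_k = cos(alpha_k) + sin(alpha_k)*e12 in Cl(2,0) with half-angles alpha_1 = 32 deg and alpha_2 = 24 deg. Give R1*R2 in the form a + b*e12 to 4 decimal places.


Same-plane rotors commute and their half-angles add:
R1*R2 = cos(a1 + a2) + sin(a1 + a2)*e12.
a1 + a2 = 32 + 24 = 56 deg
cos(56 deg) = 0.5592
sin(56 deg) = 0.8290
R1*R2 = 0.5592 + 0.8290*e12


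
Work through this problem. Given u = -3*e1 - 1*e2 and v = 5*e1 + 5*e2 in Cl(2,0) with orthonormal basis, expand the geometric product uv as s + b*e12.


Expand: (-3*e1 - 1*e2)(5*e1 + 5*e2)
= (-3)*5*e1e1 + (-3)*5*e1e2 + (-1)*5*e2e1 + (-1)*5*e2e2
Using e1^2 = e2^2 = 1, e2e1 = -e1e2:
Scalar part s = (-3)*5 + (-1)*5 = -15 + (-5) = -20
Bivector part b = (-3)*5 - (-1)*5 = -15 - (-5) = -10
uv = -20 - 10*e12


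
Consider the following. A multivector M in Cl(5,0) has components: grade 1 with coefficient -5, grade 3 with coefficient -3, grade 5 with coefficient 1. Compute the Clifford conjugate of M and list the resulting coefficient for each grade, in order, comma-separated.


Clifford conjugate sign for grade k: (-1)^(k(k+1)/2)
Grade 1: (-1)^(1*2/2) = (-1)^1 = -1, coeff -5 -> 5
Grade 3: (-1)^(3*4/2) = (-1)^6 = 1, coeff -3 -> -3
Grade 5: (-1)^(5*6/2) = (-1)^15 = -1, coeff 1 -> -1
Conjugated coefficients: 5, -3, -1


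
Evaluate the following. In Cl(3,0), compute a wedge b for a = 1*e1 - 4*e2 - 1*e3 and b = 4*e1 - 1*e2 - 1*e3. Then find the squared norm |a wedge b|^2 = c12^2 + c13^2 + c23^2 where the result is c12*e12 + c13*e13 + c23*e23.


a wedge b = (a1*b2 - a2*b1)*e12 + (a1*b3 - a3*b1)*e13 + (a2*b3 - a3*b2)*e23
e12 coeff: 1*(-1) - (-4)*4 = -1 - (-16) = 15
e13 coeff: 1*(-1) - (-1)*4 = -1 - (-4) = 3
e23 coeff: (-4)*(-1) - (-1)*(-1) = 4 - 1 = 3
|a wedge b|^2 = 15^2 + 3^2 + 3^2
= 225 + 9 + 9
= 243


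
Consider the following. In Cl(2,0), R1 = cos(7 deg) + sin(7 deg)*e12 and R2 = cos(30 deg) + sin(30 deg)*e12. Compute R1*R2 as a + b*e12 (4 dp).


Same-plane rotors commute and their half-angles add:
R1*R2 = cos(a1 + a2) + sin(a1 + a2)*e12.
a1 + a2 = 7 + 30 = 37 deg
cos(37 deg) = 0.7986
sin(37 deg) = 0.6018
R1*R2 = 0.7986 + 0.6018*e12


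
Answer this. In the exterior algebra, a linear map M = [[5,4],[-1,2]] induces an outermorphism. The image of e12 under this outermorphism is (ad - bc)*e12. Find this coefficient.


The outermorphism of a linear map f sends e1^e2 to f(e1)^f(e2).
f(e1) = 5*e1 - 1*e2
f(e2) = 4*e1 + 2*e2
f(e1) ^ f(e2) = (5*e1 - 1*e2) ^ (4*e1 + 2*e2)
= 5*2*e12 + (-1)*4*e21
= (10 - (-4))*e12
= 14*e12
Coefficient = 14


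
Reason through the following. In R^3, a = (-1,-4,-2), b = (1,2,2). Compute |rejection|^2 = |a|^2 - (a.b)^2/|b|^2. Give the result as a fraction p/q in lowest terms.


|a|^2 = (-1)^2 + (-4)^2 + (-2)^2 = 21
|b|^2 = 1^2 + 2^2 + 2^2 = 9
a . b = (-1)*1 + (-4)*2 + (-2)*2 = -13
(a.b)^2 = (-13)^2 = 169
|rej|^2 = 21 - 169/9
= (189 - 169)/9
= 20/9
In lowest terms: 20/9


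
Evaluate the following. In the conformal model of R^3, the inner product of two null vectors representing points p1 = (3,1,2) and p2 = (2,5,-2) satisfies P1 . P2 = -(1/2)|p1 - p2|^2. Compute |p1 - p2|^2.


p1 - p2 = (1, -4, 4)
|p1 - p2|^2 = 1^2 + (-4)^2 + 4^2
= 1 + 16 + 16
= 33


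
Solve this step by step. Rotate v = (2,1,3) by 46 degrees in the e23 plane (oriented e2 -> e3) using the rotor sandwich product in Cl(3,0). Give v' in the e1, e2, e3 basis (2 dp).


Rotor R = cos(23deg) - sin(23deg)*e23
Rotation angle theta = 2 * 23 = 46 degrees in the e23 plane (e2 -> e3).
The component perpendicular to the plane (e1) is invariant: v'_1 = v1 = 2.00
cos(46deg) = 0.6947, sin(46deg) = 0.7193
v'_2 = v2*cos(theta) - v3*sin(theta) = 1*0.6947 - 3*0.7193 = -1.46
v'_3 = v2*sin(theta) + v3*cos(theta) = 1*0.7193 + 3*0.6947 = 2.80
v' = 2.00*e1 - 1.46*e2 + 2.80*e3


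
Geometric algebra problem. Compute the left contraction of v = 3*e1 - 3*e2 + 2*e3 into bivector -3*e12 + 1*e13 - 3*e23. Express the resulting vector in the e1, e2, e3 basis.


Left contraction v _| B = <vB>_1 (grade-1 part of the geometric product vB).
Using e1_|e12 = e2, e2_|e12 = -e1, e1_|e13 = e3, e3_|e13 = -e1, e2_|e23 = e3, e3_|e23 = -e2:
e1 coeff: -v2*b12 - v3*b13 = -(-3)*(-3) - (2)*(1) = -11
e2 coeff: v1*b12 - v3*b23 = (3)*(-3) - (2)*(-3) = -3
e3 coeff: v1*b13 + v2*b23 = (3)*(1) + (-3)*(-3) = 12
v _| B = -11*e1 - 3*e2 + 12*e3


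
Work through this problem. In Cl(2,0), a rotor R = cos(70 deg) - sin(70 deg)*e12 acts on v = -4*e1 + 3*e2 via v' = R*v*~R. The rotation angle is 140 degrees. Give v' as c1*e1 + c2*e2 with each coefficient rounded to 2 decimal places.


Rotor R = cos(70deg) - sin(70deg)*e12
Rotation angle theta = 2 * 70 = 140 degrees
v' = R*v*~R rotates v by theta.
cos(140deg) = -0.7660, sin(140deg) = 0.6428
v'_1 = -4*cos(140deg) - 3*sin(140deg)
= -4*(-0.7660) - 3*0.6428
= 1.14
v'_2 = -4*sin(140deg) + 3*cos(140deg)
= -4*0.6428 + 3*(-0.7660)
= -4.87
v' = 1.14*e1 - 4.87*e2


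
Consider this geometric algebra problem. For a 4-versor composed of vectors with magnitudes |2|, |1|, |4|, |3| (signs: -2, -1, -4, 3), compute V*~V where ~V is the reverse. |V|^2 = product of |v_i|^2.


Each vector v_i has |v_i|^2 = s_i^2
Squared scales: (-2)^2 = 4, (-1)^2 = 1, (-4)^2 = 16, 3^2 = 9
|V|^2 = 4 * 1 * 16 * 9
= 576


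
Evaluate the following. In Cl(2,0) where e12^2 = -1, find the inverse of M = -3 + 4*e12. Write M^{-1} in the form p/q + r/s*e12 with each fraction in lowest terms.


M = -3 + 4*e12, where e12^2 = -1.
Since M commutes with its reverse ~M = a - b*e12, M * ~M = a^2 - b^2*e12^2 = a^2 + b^2.
So M^{-1} = ~M / (a^2 + b^2) = (a - b*e12)/(a^2 + b^2).
a^2 + b^2 = 9 + 16 = 25
Scalar part = -3/25 = -3/25
Bivector coeff = -4/25 = -4/25
M^{-1} = -3/25 - 4/25*e12


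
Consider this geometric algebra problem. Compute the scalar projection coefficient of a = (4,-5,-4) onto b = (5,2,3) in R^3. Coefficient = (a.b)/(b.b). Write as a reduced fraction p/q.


Projection coefficient = (a . b) / (b . b)
a . b = 4*5 + (-5)*2 + (-4)*3
= 20 + (-10) + (-12) = -2
b . b = 5^2 + 2^2 + 3^2
= 25 + 4 + 9 = 38
Coefficient = -2/38
In lowest terms: -1/19


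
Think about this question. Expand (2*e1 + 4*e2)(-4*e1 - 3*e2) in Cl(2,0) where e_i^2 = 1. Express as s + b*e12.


Expand: (2*e1 + 4*e2)(-4*e1 - 3*e2)
= 2*(-4)*e1e1 + 2*(-3)*e1e2 + 4*(-4)*e2e1 + 4*(-3)*e2e2
Using e1^2 = e2^2 = 1, e2e1 = -e1e2:
Scalar part s = 2*(-4) + 4*(-3) = -8 + (-12) = -20
Bivector part b = 2*(-3) - 4*(-4) = -6 - (-16) = 10
uv = -20 + 10*e12


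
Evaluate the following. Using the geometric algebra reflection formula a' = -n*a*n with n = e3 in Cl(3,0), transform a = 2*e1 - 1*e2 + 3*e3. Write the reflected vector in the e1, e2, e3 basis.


Reflection formula: a' = -n*a*n, with n = e3 (unit vector, n^2 = 1).
For reflection through hyperplane perp to e3:
The component along e3 flips sign, others stay.
a = (2, -1, 3)
a' = (2, -1, -3)
a' = 2*e1 - 1*e2 - 3*e3


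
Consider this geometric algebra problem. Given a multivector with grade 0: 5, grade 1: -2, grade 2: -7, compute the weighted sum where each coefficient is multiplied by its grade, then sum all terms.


Grade-weighted sum = sum of grade_k * coefficient_k
0*5 = 0
1*(-2) = -2
2*(-7) = -14
Total = 0 + (-2) + (-14) = -16


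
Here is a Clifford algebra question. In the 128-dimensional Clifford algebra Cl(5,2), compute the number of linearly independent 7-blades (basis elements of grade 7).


Number of grade-k basis blades in Cl(p,q) with n = p + q is C(n, k).
n = 5 + 2 = 7
C(7, 7) = 7! / (7! * 0!)
= 5040 / (5040 * 1)
= 1


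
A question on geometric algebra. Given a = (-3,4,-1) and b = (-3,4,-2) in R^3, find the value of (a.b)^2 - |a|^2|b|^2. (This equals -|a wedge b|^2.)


a . b = (-3)*(-3) + 4*4 + (-1)*(-2)
= 9 + 16 + 2 = 27
|a|^2 = (-3)^2 + 4^2 + (-1)^2 = 26
|b|^2 = (-3)^2 + 4^2 + (-2)^2 = 29
(a.b)^2 = 27^2 = 729
|a|^2 * |b|^2 = 26 * 29 = 754
Result = 729 - 754 = -25


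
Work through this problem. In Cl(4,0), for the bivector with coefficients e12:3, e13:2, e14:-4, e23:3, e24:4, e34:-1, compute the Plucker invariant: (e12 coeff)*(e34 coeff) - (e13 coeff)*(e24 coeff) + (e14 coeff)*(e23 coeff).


Plucker relation: af - be + cd
a*f = 3*(-1) = -3
b*e = 2*4 = 8
c*d = (-4)*3 = -12
af - be + cd = -3 - 8 + (-12)
= -23


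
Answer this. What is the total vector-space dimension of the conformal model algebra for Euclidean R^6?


The conformal model of R^6 uses Cl(7,1): the 6 Euclidean generators plus two extra orthogonal generators e+ (e+^2 = +1) and e- (e-^2 = -1), from which the null vectors e0, einf are built.
Number of generators m = 6 + 2 = 8.
dim Cl(p,q) = 2^m = 2^8 = 256


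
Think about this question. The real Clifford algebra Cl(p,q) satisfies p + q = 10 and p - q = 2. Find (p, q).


We need p + q = 10 and p - q = 2.
Adding: 2p = 10 + 2 = 12, so p = 6.
Then q = 10 - 6 = 4.
(p, q) = (6, 4)


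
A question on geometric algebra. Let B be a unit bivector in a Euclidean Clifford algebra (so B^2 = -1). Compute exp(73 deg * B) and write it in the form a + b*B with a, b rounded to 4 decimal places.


For a unit bivector B with B^2 = -1, the exponential series gives
e^(theta*B) = cos(theta) + sin(theta)*B (the GA analogue of Euler's formula).
theta = 73 degrees = 1.27409 rad
cos(73 deg) = 0.2924
sin(73 deg) = 0.9563
exp(theta*B) = 0.2924 + 0.9563*B


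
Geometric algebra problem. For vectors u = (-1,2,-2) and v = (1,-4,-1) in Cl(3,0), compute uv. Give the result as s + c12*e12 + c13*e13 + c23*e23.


In Cl(3,0): e_i^2 = 1, e_ie_j = -e_je_i for i != j.
Scalar part = u . v = (-1)*1 + 2*(-4) + (-2)*(-1)
= -1 + (-8) + 2 = -7
e12 coeff = (-1)*(-4) - 2*1 = 4 - 2 = 2
e13 coeff = (-1)*(-1) - (-2)*1 = 1 - (-2) = 3
e23 coeff = 2*(-1) - (-2)*(-4) = -2 - 8 = -10
uv = -7 + 2*e12 + 3*e13 - 10*e23


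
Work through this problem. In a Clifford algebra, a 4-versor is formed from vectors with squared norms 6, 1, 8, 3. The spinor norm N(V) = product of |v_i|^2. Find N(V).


Spinor norm N(V) = |v1|^2 * |v2|^2 * ... * |v4|^2
= 6 * 1 * 8 * 3
Running product: 6, 6, 48, 144
N(V) = 144


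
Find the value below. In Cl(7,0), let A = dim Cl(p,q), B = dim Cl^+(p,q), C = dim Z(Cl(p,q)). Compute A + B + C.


n = 7 + 0 = 7
Total dim = 2^7 = 128
Even subalgebra dim = 2^6 = 64
n is odd, so center dim = 2
Sum = 128 + 64 + 2 = 194


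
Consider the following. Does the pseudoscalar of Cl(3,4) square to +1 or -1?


The pseudoscalar I = e1...e_n (product of all n generators) of Cl(p,q) satisfies I^2 = (-1)^(q + n(n-1)/2).
p = 3, q = 4, n = p + q = 7
n(n-1)/2 = 7 * 6 / 2 = 21
Exponent = q + n(n-1)/2 = 4 + 21 = 25
I^2 = (-1)^25 = -1


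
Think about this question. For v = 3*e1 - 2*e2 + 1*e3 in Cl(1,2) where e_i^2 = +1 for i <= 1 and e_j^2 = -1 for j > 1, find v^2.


v^2 = sum of c_i^2 * e_i^2
Positive signature terms (e_i^2 = +1): 3^2 = 9
Negative signature terms (e_j^2 = -1): (-2)^2 + 1^2 = 5
v^2 = 9 - 5 = 4


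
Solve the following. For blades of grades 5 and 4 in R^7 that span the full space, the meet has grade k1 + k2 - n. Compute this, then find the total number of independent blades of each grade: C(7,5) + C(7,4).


Meet grade = grade(A) + grade(B) - n
= 5 + 4 - 7 = 2
C(7,5) = 21
C(7,4) = 35
dim_A + dim_B = 21 + 35 = 56


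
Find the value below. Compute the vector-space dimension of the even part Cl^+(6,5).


Even subalgebra dimension = 2^(n-1)
n = 6 + 5 = 11
2^(11 - 1) = 2^10 = 1024
Verification: sum of C(11,k) for even k = 1 + 55 + 330 + 462 + 165 + 11 = 1024
Result = 1024


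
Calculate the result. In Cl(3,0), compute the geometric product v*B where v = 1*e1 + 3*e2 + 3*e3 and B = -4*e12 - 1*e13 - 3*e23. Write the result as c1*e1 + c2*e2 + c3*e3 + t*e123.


vB has grade-1 (vector) and grade-3 (trivector) parts: vB = (v _| B) + (v ^ B).
Vector part <vB>_1:
  e1: -v2*b12 - v3*b13 = -(3)*(-4) - (3)*(-1) = 15
  e2: v1*b12 - v3*b23 = (1)*(-4) - (3)*(-3) = 5
  e3: v1*b13 + v2*b23 = (1)*(-1) + (3)*(-3) = -10
Trivector part <vB>_3:
  e123: v1*b23 - v2*b13 + v3*b12 = (1)*(-3) - (3)*(-1) + (3)*(-4) = -12
vB = 15*e1 + 5*e2 - 10*e3 - 12*e123


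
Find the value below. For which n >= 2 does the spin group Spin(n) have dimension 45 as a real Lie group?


dim Spin(n) = dim so(n) = n(n-1)/2.
Solve n(n-1)/2 = 45, i.e. n^2 - n - 90 = 0.
Discriminant = 1 + 8*45 = 361
n = (1 + sqrt(361))/2 = (1 + 19)/2 = 10


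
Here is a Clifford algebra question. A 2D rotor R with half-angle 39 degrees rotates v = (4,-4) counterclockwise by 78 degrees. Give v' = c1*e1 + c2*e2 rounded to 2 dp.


Rotor R = cos(39deg) - sin(39deg)*e12
Rotation angle theta = 2 * 39 = 78 degrees
v' = R*v*~R rotates v by theta.
cos(78deg) = 0.2079, sin(78deg) = 0.9781
v'_1 = 4*cos(78deg) - (-4)*sin(78deg)
= 4*0.2079 - (-4)*0.9781
= 4.74
v'_2 = 4*sin(78deg) + (-4)*cos(78deg)
= 4*0.9781 + (-4)*0.2079
= 3.08
v' = 4.74*e1 + 3.08*e2


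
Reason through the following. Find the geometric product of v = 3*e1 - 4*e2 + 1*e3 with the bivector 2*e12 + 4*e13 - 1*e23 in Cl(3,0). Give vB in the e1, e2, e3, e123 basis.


vB has grade-1 (vector) and grade-3 (trivector) parts: vB = (v _| B) + (v ^ B).
Vector part <vB>_1:
  e1: -v2*b12 - v3*b13 = -(-4)*(2) - (1)*(4) = 4
  e2: v1*b12 - v3*b23 = (3)*(2) - (1)*(-1) = 7
  e3: v1*b13 + v2*b23 = (3)*(4) + (-4)*(-1) = 16
Trivector part <vB>_3:
  e123: v1*b23 - v2*b13 + v3*b12 = (3)*(-1) - (-4)*(4) + (1)*(2) = 15
vB = 4*e1 + 7*e2 + 16*e3 + 15*e123


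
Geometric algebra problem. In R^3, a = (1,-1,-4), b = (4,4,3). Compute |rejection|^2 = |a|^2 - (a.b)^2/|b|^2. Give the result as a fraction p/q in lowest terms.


|a|^2 = 1^2 + (-1)^2 + (-4)^2 = 18
|b|^2 = 4^2 + 4^2 + 3^2 = 41
a . b = 1*4 + (-1)*4 + (-4)*3 = -12
(a.b)^2 = (-12)^2 = 144
|rej|^2 = 18 - 144/41
= (738 - 144)/41
= 594/41
In lowest terms: 594/41


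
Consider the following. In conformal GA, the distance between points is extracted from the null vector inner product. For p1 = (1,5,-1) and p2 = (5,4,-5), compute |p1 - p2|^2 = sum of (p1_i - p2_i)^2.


p1 - p2 = (-4, 1, 4)
|p1 - p2|^2 = (-4)^2 + 1^2 + 4^2
= 16 + 1 + 16
= 33


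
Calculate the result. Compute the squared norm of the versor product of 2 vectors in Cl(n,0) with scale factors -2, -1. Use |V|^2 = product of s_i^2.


Each vector v_i has |v_i|^2 = s_i^2
Squared scales: (-2)^2 = 4, (-1)^2 = 1
|V|^2 = 4 * 1
= 4


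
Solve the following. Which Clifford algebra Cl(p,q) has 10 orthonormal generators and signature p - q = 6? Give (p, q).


We need p + q = 10 and p - q = 6.
Adding: 2p = 10 + 6 = 16, so p = 8.
Then q = 10 - 8 = 2.
(p, q) = (8, 2)


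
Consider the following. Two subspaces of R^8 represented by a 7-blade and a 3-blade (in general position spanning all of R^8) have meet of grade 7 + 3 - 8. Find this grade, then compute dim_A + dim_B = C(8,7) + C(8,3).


Meet grade = grade(A) + grade(B) - n
= 7 + 3 - 8 = 2
C(8,7) = 8
C(8,3) = 56
dim_A + dim_B = 8 + 56 = 64


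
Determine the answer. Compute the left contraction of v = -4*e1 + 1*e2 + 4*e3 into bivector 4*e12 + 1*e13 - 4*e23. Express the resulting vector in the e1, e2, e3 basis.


Left contraction v _| B = <vB>_1 (grade-1 part of the geometric product vB).
Using e1_|e12 = e2, e2_|e12 = -e1, e1_|e13 = e3, e3_|e13 = -e1, e2_|e23 = e3, e3_|e23 = -e2:
e1 coeff: -v2*b12 - v3*b13 = -(1)*(4) - (4)*(1) = -8
e2 coeff: v1*b12 - v3*b23 = (-4)*(4) - (4)*(-4) = 0
e3 coeff: v1*b13 + v2*b23 = (-4)*(1) + (1)*(-4) = -8
v _| B = -8*e1 + 0*e2 - 8*e3


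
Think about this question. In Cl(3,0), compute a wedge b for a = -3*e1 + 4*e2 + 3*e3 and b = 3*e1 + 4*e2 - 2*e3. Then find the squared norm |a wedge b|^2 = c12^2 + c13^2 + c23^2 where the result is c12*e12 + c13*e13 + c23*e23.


a wedge b = (a1*b2 - a2*b1)*e12 + (a1*b3 - a3*b1)*e13 + (a2*b3 - a3*b2)*e23
e12 coeff: (-3)*4 - 4*3 = -12 - 12 = -24
e13 coeff: (-3)*(-2) - 3*3 = 6 - 9 = -3
e23 coeff: 4*(-2) - 3*4 = -8 - 12 = -20
|a wedge b|^2 = (-24)^2 + (-3)^2 + (-20)^2
= 576 + 9 + 400
= 985


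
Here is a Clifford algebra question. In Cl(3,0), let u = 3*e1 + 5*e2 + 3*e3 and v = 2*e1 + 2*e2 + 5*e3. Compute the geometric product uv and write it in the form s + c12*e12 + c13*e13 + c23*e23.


In Cl(3,0): e_i^2 = 1, e_ie_j = -e_je_i for i != j.
Scalar part = u . v = 3*2 + 5*2 + 3*5
= 6 + 10 + 15 = 31
e12 coeff = 3*2 - 5*2 = 6 - 10 = -4
e13 coeff = 3*5 - 3*2 = 15 - 6 = 9
e23 coeff = 5*5 - 3*2 = 25 - 6 = 19
uv = 31 - 4*e12 + 9*e13 + 19*e23


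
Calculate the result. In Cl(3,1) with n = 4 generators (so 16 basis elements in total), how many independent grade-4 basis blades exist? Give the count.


Number of grade-k basis blades in Cl(p,q) with n = p + q is C(n, k).
n = 3 + 1 = 4
C(4, 4) = 4! / (4! * 0!)
= 24 / (24 * 1)
= 1


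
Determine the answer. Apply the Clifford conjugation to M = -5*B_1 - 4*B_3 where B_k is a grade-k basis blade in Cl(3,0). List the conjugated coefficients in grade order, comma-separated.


Clifford conjugate sign for grade k: (-1)^(k(k+1)/2)
Grade 1: (-1)^(1*2/2) = (-1)^1 = -1, coeff -5 -> 5
Grade 3: (-1)^(3*4/2) = (-1)^6 = 1, coeff -4 -> -4
Conjugated coefficients: 5, -4


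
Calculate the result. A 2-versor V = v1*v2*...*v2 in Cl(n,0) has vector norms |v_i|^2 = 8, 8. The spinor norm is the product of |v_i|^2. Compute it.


Spinor norm N(V) = |v1|^2 * |v2|^2 * ... * |v2|^2
= 8 * 8
Running product: 8, 64
N(V) = 64


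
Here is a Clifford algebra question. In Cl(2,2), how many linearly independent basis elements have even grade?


Even subalgebra dimension = 2^(n-1)
n = 2 + 2 = 4
2^(4 - 1) = 2^3 = 8
Verification: sum of C(4,k) for even k = 1 + 6 + 1 = 8
Result = 8


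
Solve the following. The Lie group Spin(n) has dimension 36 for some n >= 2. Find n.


dim Spin(n) = dim so(n) = n(n-1)/2.
Solve n(n-1)/2 = 36, i.e. n^2 - n - 72 = 0.
Discriminant = 1 + 8*36 = 289
n = (1 + sqrt(289))/2 = (1 + 17)/2 = 9


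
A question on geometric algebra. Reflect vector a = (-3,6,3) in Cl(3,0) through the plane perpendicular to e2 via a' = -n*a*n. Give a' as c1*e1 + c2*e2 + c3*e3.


Reflection formula: a' = -n*a*n, with n = e2 (unit vector, n^2 = 1).
For reflection through hyperplane perp to e2:
The component along e2 flips sign, others stay.
a = (-3, 6, 3)
a' = (-3, -6, 3)
a' = -3*e1 - 6*e2 + 3*e3


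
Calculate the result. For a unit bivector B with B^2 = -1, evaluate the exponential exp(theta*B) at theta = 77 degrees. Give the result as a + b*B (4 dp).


For a unit bivector B with B^2 = -1, the exponential series gives
e^(theta*B) = cos(theta) + sin(theta)*B (the GA analogue of Euler's formula).
theta = 77 degrees = 1.343904 rad
cos(77 deg) = 0.2250
sin(77 deg) = 0.9744
exp(theta*B) = 0.2250 + 0.9744*B


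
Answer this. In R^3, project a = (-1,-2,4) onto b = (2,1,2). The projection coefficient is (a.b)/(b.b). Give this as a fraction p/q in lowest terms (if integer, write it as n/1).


Projection coefficient = (a . b) / (b . b)
a . b = (-1)*2 + (-2)*1 + 4*2
= -2 + (-2) + 8 = 4
b . b = 2^2 + 1^2 + 2^2
= 4 + 1 + 4 = 9
Coefficient = 4/9
In lowest terms: 4/9


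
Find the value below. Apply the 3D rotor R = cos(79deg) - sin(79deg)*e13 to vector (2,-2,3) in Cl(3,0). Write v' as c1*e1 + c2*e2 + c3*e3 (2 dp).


Rotor R = cos(79deg) - sin(79deg)*e13
Rotation angle theta = 2 * 79 = 158 degrees in the e13 plane (e1 -> e3).
The component perpendicular to the plane (e2) is invariant: v'_2 = v2 = -2.00
cos(158deg) = -0.9272, sin(158deg) = 0.3746
v'_1 = v1*cos(theta) - v3*sin(theta) = 2*(-0.9272) - 3*0.3746 = -2.98
v'_3 = v1*sin(theta) + v3*cos(theta) = 2*0.3746 + 3*(-0.9272) = -2.03
v' = -2.98*e1 - 2.00*e2 - 2.03*e3
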